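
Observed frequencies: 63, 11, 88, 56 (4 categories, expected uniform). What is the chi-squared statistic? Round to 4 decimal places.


chi2 = sum((O-E)^2/E), E = total/4
total = 218, E = 218/4 = 54.5
(63 - 54.5)^2 / 54.5 = 72.25 / 54.5 = 289/218 ≈ 1.325688
(11 - 54.5)^2 / 54.5 = 1892.25 / 54.5 = 7569/218 ≈ 34.720183
(88 - 54.5)^2 / 54.5 = 1122.25 / 54.5 = 4489/218 ≈ 20.591743
(56 - 54.5)^2 / 54.5 = 2.25 / 54.5 = 9/218 ≈ 0.041284
chi2 = 6178/109 ≈ 56.678899

56.6789


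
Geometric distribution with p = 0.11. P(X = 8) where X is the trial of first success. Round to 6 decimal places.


P = (1-p)^(k-1) * p
(1-p)^(k-1) = 0.89^7 ≈ 0.4423133
P = 0.4423133 * 0.11 ≈ 0.04865447

0.048654


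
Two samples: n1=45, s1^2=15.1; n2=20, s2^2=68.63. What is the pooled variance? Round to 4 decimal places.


sp^2 = ((n1-1)*s1^2 + (n2-1)*s2^2)/(n1+n2-2)
(n1-1)*s1^2 = 44 * 15.1 = 664.4
(n2-1)*s2^2 = 19 * 68.63 = 1303.97
numerator = 664.4 + 1303.97 = 1968.37
n1+n2-2 = 63
sp^2 = 1968.37 / 63 = 196837/6300 ≈ 31.243968

31.2440


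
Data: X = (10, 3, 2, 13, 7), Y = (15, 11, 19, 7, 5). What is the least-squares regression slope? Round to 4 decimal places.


b = sum((xi-xbar)(yi-ybar)) / sum((xi-xbar)^2)
n = 5, xbar = 35/5 = 7, ybar = 57/5 = 11.4
Sxy = sum((xi-xbar)(yi-ybar)) = -52
Sxx = sum((xi-xbar)^2) = 86
b = Sxy / Sxx = -26/43 ≈ -0.604651

-0.6047


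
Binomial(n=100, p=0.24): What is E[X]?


E[X] = n*p = 100 * 0.24 = 24

24


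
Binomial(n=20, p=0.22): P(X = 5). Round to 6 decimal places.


P = C(n,k) * p^k * (1-p)^(n-k)
C(20,5) = 15504
p^k = 0.22^5 = 0.0005153632
(1-p)^(n-k) = 0.78^15 ≈ 0.02406684
P = 15504 * 0.0005153632 * 0.02406684 ≈ 0.192299

0.192299


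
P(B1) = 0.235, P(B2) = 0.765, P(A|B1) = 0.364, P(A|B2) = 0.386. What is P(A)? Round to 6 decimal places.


P(A) = P(A|B1)*P(B1) + P(A|B2)*P(B2)
P(A|B1)*P(B1) = 0.364 * 0.235 = 0.08554
P(A|B2)*P(B2) = 0.386 * 0.765 = 0.29529
P(A) = 0.08554 + 0.29529 = 0.38083

0.380830


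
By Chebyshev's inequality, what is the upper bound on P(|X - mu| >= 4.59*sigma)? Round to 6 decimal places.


P <= 1/k^2
k^2 = 4.59^2 = 21.0681
1/k^2 = 1 / 21.0681 ≈ 0.04746512

0.047465


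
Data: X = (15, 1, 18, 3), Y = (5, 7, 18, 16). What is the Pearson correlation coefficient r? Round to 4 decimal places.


r = sum((xi-xbar)(yi-ybar)) / sqrt(sum((xi-xbar)^2) * sum((yi-ybar)^2))
n = 4, xbar = 37/4 = 9.25, ybar = 46/4 = 11.5
Sxy = sum((xi-xbar)(yi-ybar)) = 28.5
Sxx = sum((xi-xbar)^2) = 216.75
Syy = sum((yi-ybar)^2) = 125
sqrt(Sxx*Syy) ≈ 164.601792
r = Sxy / sqrt(Sxx*Syy) = 28.5 / 164.601792 ≈ 0.173145

0.1731


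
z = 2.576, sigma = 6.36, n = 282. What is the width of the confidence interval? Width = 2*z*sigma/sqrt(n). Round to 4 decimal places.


width = 2*z*sigma/sqrt(n)
2*z*sigma = 2 * 2.576 * 6.36 = 32.76672
sqrt(282) ≈ 16.792856
width = 32.76672 / 16.792856 ≈ 1.951230

1.9512


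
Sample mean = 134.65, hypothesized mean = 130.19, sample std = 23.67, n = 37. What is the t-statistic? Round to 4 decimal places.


t = (xbar - mu0) / (s/sqrt(n))
xbar - mu0 = 134.65 - 130.19 = 4.46
sqrt(37) ≈ 6.08276253
s/sqrt(n) = 23.67 / 6.08276253 ≈ 3.89132403
t = 4.46 / 3.89132403 ≈ 1.146139

1.1461


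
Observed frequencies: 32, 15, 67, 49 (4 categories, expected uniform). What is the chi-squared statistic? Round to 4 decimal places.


chi2 = sum((O-E)^2/E), E = total/4
total = 163, E = 163/4 = 40.75
(32 - 40.75)^2 / 40.75 = 76.5625 / 40.75 = 1225/652 ≈ 1.878834
(15 - 40.75)^2 / 40.75 = 663.0625 / 40.75 = 10609/652 ≈ 16.271472
(67 - 40.75)^2 / 40.75 = 689.0625 / 40.75 = 11025/652 ≈ 16.909509
(49 - 40.75)^2 / 40.75 = 68.0625 / 40.75 = 1089/652 ≈ 1.670245
chi2 = 5987/163 ≈ 36.730061

36.7301


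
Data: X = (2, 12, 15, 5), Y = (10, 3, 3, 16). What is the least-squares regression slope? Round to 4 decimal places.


b = sum((xi-xbar)(yi-ybar)) / sum((xi-xbar)^2)
n = 4, xbar = 34/4 = 8.5, ybar = 32/4 = 8
Sxy = sum((xi-xbar)(yi-ybar)) = -91
Sxx = sum((xi-xbar)^2) = 109
b = Sxy / Sxx = -91/109 ≈ -0.834862

-0.8349


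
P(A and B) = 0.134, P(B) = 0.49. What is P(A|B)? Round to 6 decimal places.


P(A|B) = P(A and B) / P(B) = 0.134 / 0.49 = 67/245 ≈ 0.27346939

0.273469


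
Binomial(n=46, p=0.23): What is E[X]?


E[X] = n*p = 46 * 0.23 = 10.58

10.58


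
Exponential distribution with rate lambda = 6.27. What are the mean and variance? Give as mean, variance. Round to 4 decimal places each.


mean = 1/lam, var = 1/lam^2
mean = 1 / 6.27 = 100/627 ≈ 0.159490
lam^2 = 6.27^2 = 39.3129
var = 1 / 39.3129 ≈ 0.025437

0.1595, 0.0254


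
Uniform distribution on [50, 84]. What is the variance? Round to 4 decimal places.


Var = (b-a)^2 / 12
(b-a)^2 = (84 - 50)^2 = 1156
Var = 1156/12 ≈ 96.333333

96.3333


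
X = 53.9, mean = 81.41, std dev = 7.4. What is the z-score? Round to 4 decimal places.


z = (X - mu) / sigma
X - mu = 53.9 - 81.41 = -27.51
z = -27.51 / 7.4 = -2751/740 ≈ -3.717568

-3.7176


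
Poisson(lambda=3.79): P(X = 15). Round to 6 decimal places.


P = e^(-lam) * lam^k / k!
e^(-3.79) ≈ 0.02259560
lam^k = 3.79^15 ≈ 478176412.614312
k! = 15! = 1307674368000
P = 0.02259560 * 478176412.614312 / 1307674368000 ≈ 0.000008

0.000008


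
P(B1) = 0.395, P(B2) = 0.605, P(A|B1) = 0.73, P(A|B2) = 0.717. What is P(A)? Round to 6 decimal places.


P(A) = P(A|B1)*P(B1) + P(A|B2)*P(B2)
P(A|B1)*P(B1) = 0.73 * 0.395 = 0.28835
P(A|B2)*P(B2) = 0.717 * 0.605 = 0.433785
P(A) = 0.28835 + 0.433785 = 0.722135

0.722135


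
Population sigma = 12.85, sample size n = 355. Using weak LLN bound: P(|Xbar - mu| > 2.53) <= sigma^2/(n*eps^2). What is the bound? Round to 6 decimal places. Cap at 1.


bound = min(1, sigma^2/(n*eps^2))
sigma^2 = 12.85^2 = 165.1225
n*eps^2 = 355 * 2.53^2 = 355 * 6.4009 = 2272.3195
sigma^2/(n*eps^2) = 165.1225 / 2272.3195 ≈ 0.07266694

0.072667


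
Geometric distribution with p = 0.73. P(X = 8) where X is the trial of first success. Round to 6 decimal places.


P = (1-p)^(k-1) * p
(1-p)^(k-1) = 0.27^7 ≈ 0.0001046035
P = 0.0001046035 * 0.73 ≈ 0.00007636058

0.000076


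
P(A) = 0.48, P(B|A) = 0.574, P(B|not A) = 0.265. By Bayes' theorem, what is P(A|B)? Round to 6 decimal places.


P(A|B) = P(B|A)*P(A) / P(B), P(B) = P(B|A)*P(A) + P(B|not A)*P(not A)
P(B|A)*P(A) = 0.574 * 0.48 = 0.27552
P(B|not A)*P(not A) = 0.265 * 0.52 = 0.1378
P(B) = 0.27552 + 0.1378 = 0.41332
P(A|B) = 0.27552 / 0.41332 ≈ 0.66660215

0.666602


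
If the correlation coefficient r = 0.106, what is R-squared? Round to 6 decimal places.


R^2 = r^2 = (0.106)^2 = 0.011236

0.011236


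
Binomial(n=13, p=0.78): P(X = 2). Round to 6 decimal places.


P = C(n,k) * p^k * (1-p)^(n-k)
C(13,2) = 78
p^k = 0.78^2 = 0.6084
(1-p)^(n-k) = 0.22^11 ≈ 0.00000005843183
P = 78 * 0.6084 * 0.00000005843183 ≈ 0.000003

0.000003


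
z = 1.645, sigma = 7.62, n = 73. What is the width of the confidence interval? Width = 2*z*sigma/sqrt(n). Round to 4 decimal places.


width = 2*z*sigma/sqrt(n)
2*z*sigma = 2 * 1.645 * 7.62 = 25.0698
sqrt(73) ≈ 8.544004
width = 25.0698 / 8.544004 ≈ 2.934198

2.9342


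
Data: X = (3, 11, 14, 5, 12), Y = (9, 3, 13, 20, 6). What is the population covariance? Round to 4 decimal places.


Cov = (1/n)*sum((xi-xbar)(yi-ybar))
n = 5, xbar = 45/5 = 9, ybar = 51/5 = 10.2
sum((xi-xbar)(yi-ybar)) = -45
Cov = -45 / 5 = -9

-9.0000


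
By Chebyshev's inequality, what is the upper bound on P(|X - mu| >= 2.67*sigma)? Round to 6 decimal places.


P <= 1/k^2
k^2 = 2.67^2 = 7.1289
1/k^2 = 1 / 7.1289 ≈ 0.14027410

0.140274


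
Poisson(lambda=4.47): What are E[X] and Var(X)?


E[X] = Var(X) = lambda = 4.47

4.47, 4.47


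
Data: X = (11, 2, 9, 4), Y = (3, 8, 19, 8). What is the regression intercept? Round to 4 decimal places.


a = ybar - b*xbar, where b = sum((xi-xbar)(yi-ybar)) / sum((xi-xbar)^2)
n = 4, xbar = 26/4 = 6.5, ybar = 38/4 = 9.5
Sxy = sum((xi-xbar)(yi-ybar)) = 5
Sxx = sum((xi-xbar)^2) = 53
b = Sxy / Sxx = 5/53 ≈ 0.094340
a = 9.5 - 0.094340 * 6.5 = 471/53 ≈ 8.886792

8.8868


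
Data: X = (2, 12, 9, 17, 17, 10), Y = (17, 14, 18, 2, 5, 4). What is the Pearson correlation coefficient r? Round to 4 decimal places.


r = sum((xi-xbar)(yi-ybar)) / sqrt(sum((xi-xbar)^2) * sum((yi-ybar)^2))
n = 6, xbar = 67/6 ≈ 11.166667, ybar = 60/6 = 10
Sxy = sum((xi-xbar)(yi-ybar)) = -147
Sxx = sum((xi-xbar)^2) = 953/6 ≈ 158.833333
Syy = sum((yi-ybar)^2) = 254
sqrt(Sxx*Syy) ≈ 200.857329
r = Sxy / sqrt(Sxx*Syy) = -147 / 200.857329 ≈ -0.731863

-0.7319


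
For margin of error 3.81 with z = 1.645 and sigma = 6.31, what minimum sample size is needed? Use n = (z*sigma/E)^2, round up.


z*sigma/E = 1.645 * 6.31 / 3.81 ≈ 2.724396
(z*sigma/E)^2 ≈ 7.422335
round up: n = 8

8


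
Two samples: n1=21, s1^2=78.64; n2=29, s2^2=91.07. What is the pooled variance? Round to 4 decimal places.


sp^2 = ((n1-1)*s1^2 + (n2-1)*s2^2)/(n1+n2-2)
(n1-1)*s1^2 = 20 * 78.64 = 1572.8
(n2-1)*s2^2 = 28 * 91.07 = 2549.96
numerator = 1572.8 + 2549.96 = 4122.76
n1+n2-2 = 48
sp^2 = 4122.76 / 48 = 103069/1200 ≈ 85.890833

85.8908


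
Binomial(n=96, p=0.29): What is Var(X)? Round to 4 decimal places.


Var = n*p*(1-p) = 96 * 0.29 * 0.71 = 19.7664

19.7664


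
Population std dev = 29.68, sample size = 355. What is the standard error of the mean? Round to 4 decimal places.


SE = sigma / sqrt(n)
sqrt(355) ≈ 18.841444
SE = 29.68 / 18.841444 ≈ 1.575251

1.5753


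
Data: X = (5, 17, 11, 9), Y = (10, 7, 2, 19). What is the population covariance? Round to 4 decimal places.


Cov = (1/n)*sum((xi-xbar)(yi-ybar))
n = 4, xbar = 42/4 = 10.5, ybar = 38/4 = 9.5
sum((xi-xbar)(yi-ybar)) = -37
Cov = -37 / 4 = -9.25

-9.2500


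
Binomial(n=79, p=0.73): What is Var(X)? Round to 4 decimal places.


Var = n*p*(1-p) = 79 * 0.73 * 0.27 = 15.5709

15.5709


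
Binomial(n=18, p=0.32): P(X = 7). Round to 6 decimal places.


P = C(n,k) * p^k * (1-p)^(n-k)
C(18,7) = 31824
p^k = 0.32^7 ≈ 0.0003435974
(1-p)^(n-k) = 0.68^11 ≈ 0.01437468
P = 31824 * 0.0003435974 * 0.01437468 ≈ 0.157182

0.157182


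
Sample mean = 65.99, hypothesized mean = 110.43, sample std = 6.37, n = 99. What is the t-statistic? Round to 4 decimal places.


t = (xbar - mu0) / (s/sqrt(n))
xbar - mu0 = 65.99 - 110.43 = -44.44
sqrt(99) ≈ 9.94987437
s/sqrt(n) = 6.37 / 9.94987437 ≈ 0.64020909
t = -44.44 / 0.64020909 ≈ -69.414822

-69.4148


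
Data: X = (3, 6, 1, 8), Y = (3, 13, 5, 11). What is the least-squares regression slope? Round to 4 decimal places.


b = sum((xi-xbar)(yi-ybar)) / sum((xi-xbar)^2)
n = 4, xbar = 18/4 = 4.5, ybar = 32/4 = 8
Sxy = sum((xi-xbar)(yi-ybar)) = 36
Sxx = sum((xi-xbar)^2) = 29
b = Sxy / Sxx = 36/29 ≈ 1.241379

1.2414


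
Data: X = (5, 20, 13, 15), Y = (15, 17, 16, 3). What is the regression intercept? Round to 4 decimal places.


a = ybar - b*xbar, where b = sum((xi-xbar)(yi-ybar)) / sum((xi-xbar)^2)
n = 4, xbar = 53/4 = 13.25, ybar = 51/4 = 12.75
Sxy = sum((xi-xbar)(yi-ybar)) = -7.75
Sxx = sum((xi-xbar)^2) = 116.75
b = Sxy / Sxx = -31/467 ≈ -0.066381
a = 12.75 - (-0.066381) * 13.25 = 6365/467 ≈ 13.629550

13.6296


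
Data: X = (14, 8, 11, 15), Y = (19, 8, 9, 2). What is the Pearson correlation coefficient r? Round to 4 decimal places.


r = sum((xi-xbar)(yi-ybar)) / sqrt(sum((xi-xbar)^2) * sum((yi-ybar)^2))
n = 4, xbar = 48/4 = 12, ybar = 38/4 = 9.5
Sxy = sum((xi-xbar)(yi-ybar)) = 3
Sxx = sum((xi-xbar)^2) = 30
Syy = sum((yi-ybar)^2) = 149
sqrt(Sxx*Syy) ≈ 66.858059
r = Sxy / sqrt(Sxx*Syy) = 3 / 66.858059 ≈ 0.044871

0.0449


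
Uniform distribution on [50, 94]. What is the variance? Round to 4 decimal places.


Var = (b-a)^2 / 12
(b-a)^2 = (94 - 50)^2 = 1936
Var = 1936/12 ≈ 161.333333

161.3333


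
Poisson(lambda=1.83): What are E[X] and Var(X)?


E[X] = Var(X) = lambda = 1.83

1.83, 1.83


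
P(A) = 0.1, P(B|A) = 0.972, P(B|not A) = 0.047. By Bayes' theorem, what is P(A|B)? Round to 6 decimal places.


P(A|B) = P(B|A)*P(A) / P(B), P(B) = P(B|A)*P(A) + P(B|not A)*P(not A)
P(B|A)*P(A) = 0.972 * 0.1 = 0.0972
P(B|not A)*P(not A) = 0.047 * 0.9 = 0.0423
P(B) = 0.0972 + 0.0423 = 0.1395
P(A|B) = 0.0972 / 0.1395 = 108/155 ≈ 0.69677419

0.696774


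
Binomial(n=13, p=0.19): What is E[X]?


E[X] = n*p = 13 * 0.19 = 2.47

2.47


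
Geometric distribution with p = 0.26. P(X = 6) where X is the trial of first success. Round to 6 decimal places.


P = (1-p)^(k-1) * p
(1-p)^(k-1) = 0.74^5 ≈ 0.2219007
P = 0.2219007 * 0.26 ≈ 0.05769417

0.057694


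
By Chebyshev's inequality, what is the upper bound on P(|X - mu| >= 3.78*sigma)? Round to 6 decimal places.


P <= 1/k^2
k^2 = 3.78^2 = 14.2884
1/k^2 = 1 / 14.2884 ≈ 0.06998684

0.069987


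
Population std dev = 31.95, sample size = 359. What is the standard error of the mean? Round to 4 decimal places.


SE = sigma / sqrt(n)
sqrt(359) ≈ 18.947295
SE = 31.95 / 18.947295 ≈ 1.686257

1.6863


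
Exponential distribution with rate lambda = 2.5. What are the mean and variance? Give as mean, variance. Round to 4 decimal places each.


mean = 1/lam, var = 1/lam^2
mean = 1 / 2.5 = 0.4
lam^2 = 2.5^2 = 6.25
var = 1 / 6.25 = 0.16

0.4000, 0.1600


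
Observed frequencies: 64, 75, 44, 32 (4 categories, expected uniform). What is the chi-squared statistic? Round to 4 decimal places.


chi2 = sum((O-E)^2/E), E = total/4
total = 215, E = 215/4 = 53.75
(64 - 53.75)^2 / 53.75 = 105.0625 / 53.75 = 1681/860 ≈ 1.954651
(75 - 53.75)^2 / 53.75 = 451.5625 / 53.75 = 1445/172 ≈ 8.401163
(44 - 53.75)^2 / 53.75 = 95.0625 / 53.75 = 1521/860 ≈ 1.768605
(32 - 53.75)^2 / 53.75 = 473.0625 / 53.75 = 7569/860 ≈ 8.801163
chi2 = 4499/215 ≈ 20.925581

20.9256


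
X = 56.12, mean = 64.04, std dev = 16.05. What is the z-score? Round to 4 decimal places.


z = (X - mu) / sigma
X - mu = 56.12 - 64.04 = -7.92
z = -7.92 / 16.05 = -264/535 ≈ -0.493458

-0.4935


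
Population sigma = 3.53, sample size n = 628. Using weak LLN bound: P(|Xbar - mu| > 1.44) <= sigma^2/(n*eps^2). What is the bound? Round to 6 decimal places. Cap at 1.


bound = min(1, sigma^2/(n*eps^2))
sigma^2 = 3.53^2 = 12.4609
n*eps^2 = 628 * 1.44^2 = 628 * 2.0736 = 1302.2208
sigma^2/(n*eps^2) = 12.4609 / 1302.2208 ≈ 0.00956896

0.009569


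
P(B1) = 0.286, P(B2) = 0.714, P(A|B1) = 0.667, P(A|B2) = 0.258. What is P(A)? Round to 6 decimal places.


P(A) = P(A|B1)*P(B1) + P(A|B2)*P(B2)
P(A|B1)*P(B1) = 0.667 * 0.286 = 0.190762
P(A|B2)*P(B2) = 0.258 * 0.714 = 0.184212
P(A) = 0.190762 + 0.184212 = 0.374974

0.374974


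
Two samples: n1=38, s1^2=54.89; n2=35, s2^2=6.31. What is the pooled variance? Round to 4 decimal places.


sp^2 = ((n1-1)*s1^2 + (n2-1)*s2^2)/(n1+n2-2)
(n1-1)*s1^2 = 37 * 54.89 = 2030.93
(n2-1)*s2^2 = 34 * 6.31 = 214.54
numerator = 2030.93 + 214.54 = 2245.47
n1+n2-2 = 71
sp^2 = 2245.47 / 71 = 224547/7100 ≈ 31.626338

31.6263


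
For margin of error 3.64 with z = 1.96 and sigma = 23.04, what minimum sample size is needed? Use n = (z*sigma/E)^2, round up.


z*sigma/E = 1.96 * 23.04 / 3.64 = 4032/325 ≈ 12.406154
(z*sigma/E)^2 ≈ 153.912653
round up: n = 154

154


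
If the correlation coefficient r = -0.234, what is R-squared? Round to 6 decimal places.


R^2 = r^2 = (-0.234)^2 = 0.054756

0.054756


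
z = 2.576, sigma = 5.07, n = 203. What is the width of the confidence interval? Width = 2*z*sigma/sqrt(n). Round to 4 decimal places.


width = 2*z*sigma/sqrt(n)
2*z*sigma = 2 * 2.576 * 5.07 = 26.12064
sqrt(203) ≈ 14.247807
width = 26.12064 / 14.247807 ≈ 1.833310

1.8333


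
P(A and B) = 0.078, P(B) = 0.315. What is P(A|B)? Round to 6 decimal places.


P(A|B) = P(A and B) / P(B) = 0.078 / 0.315 = 26/105 ≈ 0.24761905

0.247619


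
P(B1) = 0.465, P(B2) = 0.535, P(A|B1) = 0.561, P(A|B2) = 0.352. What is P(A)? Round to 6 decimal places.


P(A) = P(A|B1)*P(B1) + P(A|B2)*P(B2)
P(A|B1)*P(B1) = 0.561 * 0.465 = 0.260865
P(A|B2)*P(B2) = 0.352 * 0.535 = 0.18832
P(A) = 0.260865 + 0.18832 = 0.449185

0.449185


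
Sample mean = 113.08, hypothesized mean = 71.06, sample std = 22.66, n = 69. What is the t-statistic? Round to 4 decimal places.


t = (xbar - mu0) / (s/sqrt(n))
xbar - mu0 = 113.08 - 71.06 = 42.02
sqrt(69) ≈ 8.30662386
s/sqrt(n) = 22.66 / 8.30662386 ≈ 2.72794343
t = 42.02 / 2.72794343 ≈ 15.403545

15.4035


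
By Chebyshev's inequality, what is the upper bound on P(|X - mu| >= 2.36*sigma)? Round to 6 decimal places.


P <= 1/k^2
k^2 = 2.36^2 = 5.5696
1/k^2 = 1 / 5.5696 = 625/3481 ≈ 0.17954611

0.179546


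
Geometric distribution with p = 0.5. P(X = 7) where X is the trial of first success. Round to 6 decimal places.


P = (1-p)^(k-1) * p
(1-p)^(k-1) = 0.5^6 = 0.015625
P = 0.015625 * 0.5 = 0.0078125

0.007813


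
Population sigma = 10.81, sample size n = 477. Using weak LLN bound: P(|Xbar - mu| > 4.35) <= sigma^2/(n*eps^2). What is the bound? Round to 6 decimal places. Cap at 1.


bound = min(1, sigma^2/(n*eps^2))
sigma^2 = 10.81^2 = 116.8561
n*eps^2 = 477 * 4.35^2 = 477 * 18.9225 = 9026.0325
sigma^2/(n*eps^2) = 116.8561 / 9026.0325 ≈ 0.01294656

0.012947


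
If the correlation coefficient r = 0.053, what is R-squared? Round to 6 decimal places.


R^2 = r^2 = (0.053)^2 = 0.002809

0.002809


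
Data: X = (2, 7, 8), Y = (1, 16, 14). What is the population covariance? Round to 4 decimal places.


Cov = (1/n)*sum((xi-xbar)(yi-ybar))
n = 3, xbar = 17/3 ≈ 5.666667, ybar = 31/3 ≈ 10.333333
sum((xi-xbar)(yi-ybar)) = 151/3 ≈ 50.333333
Cov = 50.333333 / 3 = 151/9 ≈ 16.777778

16.7778


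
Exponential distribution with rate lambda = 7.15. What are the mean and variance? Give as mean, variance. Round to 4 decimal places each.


mean = 1/lam, var = 1/lam^2
mean = 1 / 7.15 = 20/143 ≈ 0.139860
lam^2 = 7.15^2 = 51.1225
var = 1 / 51.1225 ≈ 0.019561

0.1399, 0.0196


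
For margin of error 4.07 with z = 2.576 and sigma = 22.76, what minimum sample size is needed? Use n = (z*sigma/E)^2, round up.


z*sigma/E = 2.576 * 22.76 / 4.07 ≈ 14.405346
(z*sigma/E)^2 ≈ 207.514006
round up: n = 208

208


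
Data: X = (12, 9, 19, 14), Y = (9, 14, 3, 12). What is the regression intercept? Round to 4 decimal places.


a = ybar - b*xbar, where b = sum((xi-xbar)(yi-ybar)) / sum((xi-xbar)^2)
n = 4, xbar = 54/4 = 13.5, ybar = 38/4 = 9.5
Sxy = sum((xi-xbar)(yi-ybar)) = -54
Sxx = sum((xi-xbar)^2) = 53
b = Sxy / Sxx = -54/53 ≈ -1.018868
a = 9.5 - (-1.018868) * 13.5 = 2465/106 ≈ 23.254717

23.2547


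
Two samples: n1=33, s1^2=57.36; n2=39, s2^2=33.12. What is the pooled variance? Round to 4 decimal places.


sp^2 = ((n1-1)*s1^2 + (n2-1)*s2^2)/(n1+n2-2)
(n1-1)*s1^2 = 32 * 57.36 = 1835.52
(n2-1)*s2^2 = 38 * 33.12 = 1258.56
numerator = 1835.52 + 1258.56 = 3094.08
n1+n2-2 = 70
sp^2 = 3094.08 / 70 = 38676/875 ≈ 44.201143

44.2011


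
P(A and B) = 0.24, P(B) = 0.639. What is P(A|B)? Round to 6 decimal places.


P(A|B) = P(A and B) / P(B) = 0.24 / 0.639 = 80/213 ≈ 0.37558685

0.375587


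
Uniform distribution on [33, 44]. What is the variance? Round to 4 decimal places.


Var = (b-a)^2 / 12
(b-a)^2 = (44 - 33)^2 = 121
Var = 121/12 ≈ 10.083333

10.0833


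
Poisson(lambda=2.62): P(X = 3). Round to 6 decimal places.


P = e^(-lam) * lam^k / k!
e^(-2.62) ≈ 0.07280286
lam^k = 2.62^3 = 17.984728
k! = 3! = 6
P = 0.07280286 * 17.984728 / 6 ≈ 0.218223

0.218223


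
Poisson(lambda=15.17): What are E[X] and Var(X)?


E[X] = Var(X) = lambda = 15.17

15.17, 15.17


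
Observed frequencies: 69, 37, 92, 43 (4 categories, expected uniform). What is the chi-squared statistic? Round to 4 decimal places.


chi2 = sum((O-E)^2/E), E = total/4
total = 241, E = 241/4 = 60.25
(69 - 60.25)^2 / 60.25 = 76.5625 / 60.25 = 1225/964 ≈ 1.270747
(37 - 60.25)^2 / 60.25 = 540.5625 / 60.25 = 8649/964 ≈ 8.971992
(92 - 60.25)^2 / 60.25 = 1008.0625 / 60.25 = 16129/964 ≈ 16.731328
(43 - 60.25)^2 / 60.25 = 297.5625 / 60.25 = 4761/964 ≈ 4.938797
chi2 = 7691/241 ≈ 31.912863

31.9129


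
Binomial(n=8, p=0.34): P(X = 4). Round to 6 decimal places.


P = C(n,k) * p^k * (1-p)^(n-k)
C(8,4) = 70
p^k = 0.34^4 = 0.01336336
(1-p)^(n-k) = 0.66^4 ≈ 0.1897474
P = 70 * 0.01336336 * 0.1897474 ≈ 0.177496

0.177496


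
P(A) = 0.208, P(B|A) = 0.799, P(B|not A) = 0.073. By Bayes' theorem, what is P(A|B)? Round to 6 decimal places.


P(A|B) = P(B|A)*P(A) / P(B), P(B) = P(B|A)*P(A) + P(B|not A)*P(not A)
P(B|A)*P(A) = 0.799 * 0.208 = 0.166192
P(B|not A)*P(not A) = 0.073 * 0.792 = 0.057816
P(B) = 0.166192 + 0.057816 = 0.224008
P(A|B) = 0.166192 / 0.224008 ≈ 0.74190207

0.741902


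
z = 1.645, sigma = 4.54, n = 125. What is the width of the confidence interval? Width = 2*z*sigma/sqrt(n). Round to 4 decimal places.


width = 2*z*sigma/sqrt(n)
2*z*sigma = 2 * 1.645 * 4.54 = 14.9366
sqrt(125) ≈ 11.180340
width = 14.9366 / 11.180340 ≈ 1.335970

1.3360


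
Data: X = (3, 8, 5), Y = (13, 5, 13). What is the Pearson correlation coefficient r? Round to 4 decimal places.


r = sum((xi-xbar)(yi-ybar)) / sqrt(sum((xi-xbar)^2) * sum((yi-ybar)^2))
n = 3, xbar = 16/3 ≈ 5.333333, ybar = 31/3 ≈ 10.333333
Sxy = sum((xi-xbar)(yi-ybar)) = -64/3 ≈ -21.333333
Sxx = sum((xi-xbar)^2) = 38/3 ≈ 12.666667
Syy = sum((yi-ybar)^2) = 128/3 ≈ 42.666667
sqrt(Sxx*Syy) ≈ 23.247461
r = Sxy / sqrt(Sxx*Syy) = -21.333333 / 23.247461 ≈ -0.917663

-0.9177


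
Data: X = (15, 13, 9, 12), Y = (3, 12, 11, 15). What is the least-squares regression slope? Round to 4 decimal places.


b = sum((xi-xbar)(yi-ybar)) / sum((xi-xbar)^2)
n = 4, xbar = 49/4 = 12.25, ybar = 41/4 = 10.25
Sxy = sum((xi-xbar)(yi-ybar)) = -22.25
Sxx = sum((xi-xbar)^2) = 18.75
b = Sxy / Sxx = -89/75 ≈ -1.186667

-1.1867


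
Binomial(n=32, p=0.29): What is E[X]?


E[X] = n*p = 32 * 0.29 = 9.28

9.28


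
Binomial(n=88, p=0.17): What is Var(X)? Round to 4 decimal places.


Var = n*p*(1-p) = 88 * 0.17 * 0.83 = 12.4168

12.4168


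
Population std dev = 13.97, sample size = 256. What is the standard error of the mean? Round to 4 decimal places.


SE = sigma / sqrt(n)
sqrt(256) = 16
SE = 13.97 / 16 = 0.873125

0.8731


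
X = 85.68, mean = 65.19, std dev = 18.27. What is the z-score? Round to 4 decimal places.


z = (X - mu) / sigma
X - mu = 85.68 - 65.19 = 20.49
z = 20.49 / 18.27 = 683/609 ≈ 1.121511

1.1215


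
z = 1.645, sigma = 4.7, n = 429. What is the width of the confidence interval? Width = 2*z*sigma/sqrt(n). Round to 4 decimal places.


width = 2*z*sigma/sqrt(n)
2*z*sigma = 2 * 1.645 * 4.7 = 15.463
sqrt(429) ≈ 20.712315
width = 15.463 / 20.712315 ≈ 0.746561

0.7466


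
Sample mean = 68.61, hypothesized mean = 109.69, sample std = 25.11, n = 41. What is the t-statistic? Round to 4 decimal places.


t = (xbar - mu0) / (s/sqrt(n))
xbar - mu0 = 68.61 - 109.69 = -41.08
sqrt(41) ≈ 6.40312424
s/sqrt(n) = 25.11 / 6.40312424 ≈ 3.92152316
t = -41.08 / 3.92152316 ≈ -10.475521

-10.4755


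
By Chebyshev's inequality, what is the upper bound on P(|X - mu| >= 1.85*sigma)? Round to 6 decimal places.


P <= 1/k^2
k^2 = 1.85^2 = 3.4225
1/k^2 = 1 / 3.4225 = 400/1369 ≈ 0.29218408

0.292184


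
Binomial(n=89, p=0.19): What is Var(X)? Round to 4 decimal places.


Var = n*p*(1-p) = 89 * 0.19 * 0.81 = 13.6971

13.6971


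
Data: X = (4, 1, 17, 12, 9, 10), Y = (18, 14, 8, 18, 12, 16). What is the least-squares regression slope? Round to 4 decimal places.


b = sum((xi-xbar)(yi-ybar)) / sum((xi-xbar)^2)
n = 6, xbar = 53/6 ≈ 8.833333, ybar = 86/6 = 43/3 ≈ 14.333333
Sxy = sum((xi-xbar)(yi-ybar)) = -161/3 ≈ -53.666667
Sxx = sum((xi-xbar)^2) = 977/6 ≈ 162.833333
b = Sxy / Sxx = -322/977 ≈ -0.329580

-0.3296


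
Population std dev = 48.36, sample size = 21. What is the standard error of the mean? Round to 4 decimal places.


SE = sigma / sqrt(n)
sqrt(21) ≈ 4.582576
SE = 48.36 / 4.582576 ≈ 10.553017

10.5530


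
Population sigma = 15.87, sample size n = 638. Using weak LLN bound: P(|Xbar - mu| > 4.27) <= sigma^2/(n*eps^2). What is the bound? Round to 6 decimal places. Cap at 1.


bound = min(1, sigma^2/(n*eps^2))
sigma^2 = 15.87^2 = 251.8569
n*eps^2 = 638 * 4.27^2 = 638 * 18.2329 = 11632.5902
sigma^2/(n*eps^2) = 251.8569 / 11632.5902 ≈ 0.02165097

0.021651


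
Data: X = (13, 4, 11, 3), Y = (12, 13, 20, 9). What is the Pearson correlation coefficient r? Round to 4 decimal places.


r = sum((xi-xbar)(yi-ybar)) / sqrt(sum((xi-xbar)^2) * sum((yi-ybar)^2))
n = 4, xbar = 31/4 = 7.75, ybar = 54/4 = 13.5
Sxy = sum((xi-xbar)(yi-ybar)) = 36.5
Sxx = sum((xi-xbar)^2) = 74.75
Syy = sum((yi-ybar)^2) = 65
sqrt(Sxx*Syy) ≈ 69.704734
r = Sxy / sqrt(Sxx*Syy) = 36.5 / 69.704734 ≈ 0.523637

0.5236


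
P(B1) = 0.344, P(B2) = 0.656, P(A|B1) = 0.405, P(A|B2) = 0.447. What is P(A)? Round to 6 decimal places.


P(A) = P(A|B1)*P(B1) + P(A|B2)*P(B2)
P(A|B1)*P(B1) = 0.405 * 0.344 = 0.13932
P(A|B2)*P(B2) = 0.447 * 0.656 = 0.293232
P(A) = 0.13932 + 0.293232 = 0.432552

0.432552


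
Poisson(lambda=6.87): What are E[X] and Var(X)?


E[X] = Var(X) = lambda = 6.87

6.87, 6.87


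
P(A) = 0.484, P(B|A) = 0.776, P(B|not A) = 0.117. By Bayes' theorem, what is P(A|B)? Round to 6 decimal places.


P(A|B) = P(B|A)*P(A) / P(B), P(B) = P(B|A)*P(A) + P(B|not A)*P(not A)
P(B|A)*P(A) = 0.776 * 0.484 = 0.375584
P(B|not A)*P(not A) = 0.117 * 0.516 = 0.060372
P(B) = 0.375584 + 0.060372 = 0.435956
P(A|B) = 0.375584 / 0.435956 ≈ 0.86151813

0.861518


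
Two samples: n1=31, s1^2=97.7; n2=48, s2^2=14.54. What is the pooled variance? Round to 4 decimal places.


sp^2 = ((n1-1)*s1^2 + (n2-1)*s2^2)/(n1+n2-2)
(n1-1)*s1^2 = 30 * 97.7 = 2931
(n2-1)*s2^2 = 47 * 14.54 = 683.38
numerator = 2931 + 683.38 = 3614.38
n1+n2-2 = 77
sp^2 = 3614.38 / 77 = 46.94

46.9400


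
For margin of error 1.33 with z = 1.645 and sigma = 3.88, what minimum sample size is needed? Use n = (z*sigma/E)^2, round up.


z*sigma/E = 1.645 * 3.88 / 1.33 = 4559/950 ≈ 4.798947
(z*sigma/E)^2 ≈ 23.029896
round up: n = 24

24


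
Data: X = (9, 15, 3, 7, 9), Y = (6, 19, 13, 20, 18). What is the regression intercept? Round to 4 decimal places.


a = ybar - b*xbar, where b = sum((xi-xbar)(yi-ybar)) / sum((xi-xbar)^2)
n = 5, xbar = 43/5 = 8.6, ybar = 76/5 = 15.2
Sxy = sum((xi-xbar)(yi-ybar)) = 26.4
Sxx = sum((xi-xbar)^2) = 75.2
b = Sxy / Sxx = 33/94 ≈ 0.351064
a = 15.2 - 0.351064 * 8.6 = 1145/94 ≈ 12.180851

12.1809


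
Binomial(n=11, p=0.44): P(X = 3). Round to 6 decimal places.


P = C(n,k) * p^k * (1-p)^(n-k)
C(11,3) = 165
p^k = 0.44^3 = 0.085184
(1-p)^(n-k) = 0.56^8 ≈ 0.009671731
P = 165 * 0.085184 * 0.009671731 ≈ 0.135940

0.135940


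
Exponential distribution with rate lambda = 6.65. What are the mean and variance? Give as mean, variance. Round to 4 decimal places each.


mean = 1/lam, var = 1/lam^2
mean = 1 / 6.65 = 20/133 ≈ 0.150376
lam^2 = 6.65^2 = 44.2225
var = 1 / 44.2225 ≈ 0.022613

0.1504, 0.0226


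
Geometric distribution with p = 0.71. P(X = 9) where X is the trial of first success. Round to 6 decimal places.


P = (1-p)^(k-1) * p
(1-p)^(k-1) = 0.29^8 ≈ 0.00005002464
P = 0.00005002464 * 0.71 ≈ 0.00003551750

0.000036


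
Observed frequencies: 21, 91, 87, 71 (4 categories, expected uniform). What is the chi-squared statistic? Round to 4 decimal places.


chi2 = sum((O-E)^2/E), E = total/4
total = 270, E = 270/4 = 67.5
(21 - 67.5)^2 / 67.5 = 2162.25 / 67.5 = 961/30 ≈ 32.033333
(91 - 67.5)^2 / 67.5 = 552.25 / 67.5 = 2209/270 ≈ 8.181481
(87 - 67.5)^2 / 67.5 = 380.25 / 67.5 = 169/30 ≈ 5.633333
(71 - 67.5)^2 / 67.5 = 12.25 / 67.5 = 49/270 ≈ 0.181481
chi2 = 6214/135 ≈ 46.029630

46.0296


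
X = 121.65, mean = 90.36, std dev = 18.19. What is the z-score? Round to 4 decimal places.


z = (X - mu) / sigma
X - mu = 121.65 - 90.36 = 31.29
z = 31.29 / 18.19 = 3129/1819 ≈ 1.720176

1.7202


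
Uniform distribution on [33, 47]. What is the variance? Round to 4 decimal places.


Var = (b-a)^2 / 12
(b-a)^2 = (47 - 33)^2 = 196
Var = 196/12 ≈ 16.333333

16.3333


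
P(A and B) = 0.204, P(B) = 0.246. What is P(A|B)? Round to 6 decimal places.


P(A|B) = P(A and B) / P(B) = 0.204 / 0.246 = 34/41 ≈ 0.82926829

0.829268


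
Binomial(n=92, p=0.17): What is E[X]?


E[X] = n*p = 92 * 0.17 = 15.64

15.64


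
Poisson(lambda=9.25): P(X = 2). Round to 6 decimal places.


P = e^(-lam) * lam^k / k!
e^(-9.25) ≈ 0.00009611165
lam^k = 9.25^2 = 85.5625
k! = 2! = 2
P = 0.00009611165 * 85.5625 / 2 ≈ 0.004112

0.004112


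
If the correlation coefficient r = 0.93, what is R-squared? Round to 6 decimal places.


R^2 = r^2 = (0.93)^2 = 0.8649

0.864900


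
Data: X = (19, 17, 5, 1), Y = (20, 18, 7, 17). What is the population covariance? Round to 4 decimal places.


Cov = (1/n)*sum((xi-xbar)(yi-ybar))
n = 4, xbar = 42/4 = 10.5, ybar = 62/4 = 15.5
sum((xi-xbar)(yi-ybar)) = 87
Cov = 87 / 4 = 21.75

21.7500


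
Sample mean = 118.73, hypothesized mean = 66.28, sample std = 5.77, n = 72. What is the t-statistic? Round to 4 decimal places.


t = (xbar - mu0) / (s/sqrt(n))
xbar - mu0 = 118.73 - 66.28 = 52.45
sqrt(72) ≈ 8.48528137
s/sqrt(n) = 5.77 / 8.48528137 ≈ 0.68000102
t = 52.45 / 0.68000102 ≈ 77.132237

77.1322


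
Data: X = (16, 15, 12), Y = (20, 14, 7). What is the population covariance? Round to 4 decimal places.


Cov = (1/n)*sum((xi-xbar)(yi-ybar))
n = 3, xbar = 43/3 ≈ 14.333333, ybar = 41/3 ≈ 13.666667
sum((xi-xbar)(yi-ybar)) = 79/3 ≈ 26.333333
Cov = 26.333333 / 3 = 79/9 ≈ 8.777778

8.7778


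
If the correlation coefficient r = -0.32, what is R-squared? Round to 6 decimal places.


R^2 = r^2 = (-0.32)^2 = 0.1024

0.102400


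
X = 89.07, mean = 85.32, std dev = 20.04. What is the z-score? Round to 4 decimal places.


z = (X - mu) / sigma
X - mu = 89.07 - 85.32 = 3.75
z = 3.75 / 20.04 = 125/668 ≈ 0.187126

0.1871


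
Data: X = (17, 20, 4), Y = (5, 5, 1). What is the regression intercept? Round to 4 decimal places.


a = ybar - b*xbar, where b = sum((xi-xbar)(yi-ybar)) / sum((xi-xbar)^2)
n = 3, xbar = 41/3 ≈ 13.666667, ybar = 11/3 ≈ 3.666667
Sxy = sum((xi-xbar)(yi-ybar)) = 116/3 ≈ 38.666667
Sxx = sum((xi-xbar)^2) = 434/3 ≈ 144.666667
b = Sxy / Sxx = 58/217 ≈ 0.267281
a = 3.666667 - 0.267281 * 13.666667 = 3/217 ≈ 0.013825

0.0138


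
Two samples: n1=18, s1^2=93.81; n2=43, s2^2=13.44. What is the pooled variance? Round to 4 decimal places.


sp^2 = ((n1-1)*s1^2 + (n2-1)*s2^2)/(n1+n2-2)
(n1-1)*s1^2 = 17 * 93.81 = 1594.77
(n2-1)*s2^2 = 42 * 13.44 = 564.48
numerator = 1594.77 + 564.48 = 2159.25
n1+n2-2 = 59
sp^2 = 2159.25 / 59 = 8637/236 ≈ 36.597458

36.5975


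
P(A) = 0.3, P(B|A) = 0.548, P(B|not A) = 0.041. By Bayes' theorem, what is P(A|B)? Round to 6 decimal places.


P(A|B) = P(B|A)*P(A) / P(B), P(B) = P(B|A)*P(A) + P(B|not A)*P(not A)
P(B|A)*P(A) = 0.548 * 0.3 = 0.1644
P(B|not A)*P(not A) = 0.041 * 0.7 = 0.0287
P(B) = 0.1644 + 0.0287 = 0.1931
P(A|B) = 0.1644 / 0.1931 = 1644/1931 ≈ 0.85137235

0.851372


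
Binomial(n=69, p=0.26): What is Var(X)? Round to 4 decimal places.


Var = n*p*(1-p) = 69 * 0.26 * 0.74 = 13.2756

13.2756


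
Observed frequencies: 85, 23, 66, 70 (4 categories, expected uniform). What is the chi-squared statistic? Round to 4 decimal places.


chi2 = sum((O-E)^2/E), E = total/4
total = 244, E = 244/4 = 61
(85 - 61)^2 / 61 = 576 / 61 = 576/61 ≈ 9.442623
(23 - 61)^2 / 61 = 1444 / 61 = 1444/61 ≈ 23.672131
(66 - 61)^2 / 61 = 25 / 61 = 25/61 ≈ 0.409836
(70 - 61)^2 / 61 = 81 / 61 = 81/61 ≈ 1.327869
chi2 = 2126/61 ≈ 34.852459

34.8525


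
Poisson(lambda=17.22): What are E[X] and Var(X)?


E[X] = Var(X) = lambda = 17.22

17.22, 17.22


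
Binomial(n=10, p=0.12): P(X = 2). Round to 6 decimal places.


P = C(n,k) * p^k * (1-p)^(n-k)
C(10,2) = 45
p^k = 0.12^2 = 0.0144
(1-p)^(n-k) = 0.88^8 ≈ 0.3596345
P = 45 * 0.0144 * 0.3596345 ≈ 0.233043

0.233043


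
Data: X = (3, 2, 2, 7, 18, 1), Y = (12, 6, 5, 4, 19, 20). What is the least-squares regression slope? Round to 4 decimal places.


b = sum((xi-xbar)(yi-ybar)) / sum((xi-xbar)^2)
n = 6, xbar = 33/6 = 5.5, ybar = 66/6 = 11
Sxy = sum((xi-xbar)(yi-ybar)) = 85
Sxx = sum((xi-xbar)^2) = 209.5
b = Sxy / Sxx = 170/419 ≈ 0.405728

0.4057


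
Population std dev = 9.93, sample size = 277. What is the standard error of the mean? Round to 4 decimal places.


SE = sigma / sqrt(n)
sqrt(277) ≈ 16.643317
SE = 9.93 / 16.643317 ≈ 0.596636

0.5966


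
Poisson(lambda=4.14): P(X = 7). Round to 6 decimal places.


P = e^(-lam) * lam^k / k!
e^(-4.14) ≈ 0.01592285
lam^k = 4.14^7 ≈ 20845.023441
k! = 7! = 5040
P = 0.01592285 * 20845.023441 / 5040 ≈ 0.065856

0.065856


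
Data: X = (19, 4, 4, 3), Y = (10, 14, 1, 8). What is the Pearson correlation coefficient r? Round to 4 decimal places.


r = sum((xi-xbar)(yi-ybar)) / sqrt(sum((xi-xbar)^2) * sum((yi-ybar)^2))
n = 4, xbar = 30/4 = 7.5, ybar = 33/4 = 8.25
Sxy = sum((xi-xbar)(yi-ybar)) = 26.5
Sxx = sum((xi-xbar)^2) = 177
Syy = sum((yi-ybar)^2) = 88.75
sqrt(Sxx*Syy) ≈ 125.334552
r = Sxy / sqrt(Sxx*Syy) = 26.5 / 125.334552 ≈ 0.211434

0.2114


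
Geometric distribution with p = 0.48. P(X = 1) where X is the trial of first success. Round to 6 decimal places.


P = (1-p)^(k-1) * p
(1-p)^(k-1) = 0.52^0 = 1
P = 1 * 0.48 = 0.48

0.480000


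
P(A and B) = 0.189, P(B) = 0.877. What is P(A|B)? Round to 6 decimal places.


P(A|B) = P(A and B) / P(B) = 0.189 / 0.877 = 189/877 ≈ 0.21550741

0.215507


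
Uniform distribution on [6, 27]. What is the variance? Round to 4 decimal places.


Var = (b-a)^2 / 12
(b-a)^2 = (27 - 6)^2 = 441
Var = 441/12 = 36.75

36.7500


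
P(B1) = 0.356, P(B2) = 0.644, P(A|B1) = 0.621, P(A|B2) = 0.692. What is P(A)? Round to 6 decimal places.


P(A) = P(A|B1)*P(B1) + P(A|B2)*P(B2)
P(A|B1)*P(B1) = 0.621 * 0.356 = 0.221076
P(A|B2)*P(B2) = 0.692 * 0.644 = 0.445648
P(A) = 0.221076 + 0.445648 = 0.666724

0.666724


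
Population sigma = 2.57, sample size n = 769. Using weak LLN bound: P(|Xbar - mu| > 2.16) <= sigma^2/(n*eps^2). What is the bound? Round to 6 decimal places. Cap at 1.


bound = min(1, sigma^2/(n*eps^2))
sigma^2 = 2.57^2 = 6.6049
n*eps^2 = 769 * 2.16^2 = 769 * 4.6656 = 3587.8464
sigma^2/(n*eps^2) = 6.6049 / 3587.8464 ≈ 0.00184091

0.001841


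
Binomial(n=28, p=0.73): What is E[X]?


E[X] = n*p = 28 * 0.73 = 20.44

20.44


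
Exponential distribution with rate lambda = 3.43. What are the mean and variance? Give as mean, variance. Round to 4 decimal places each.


mean = 1/lam, var = 1/lam^2
mean = 1 / 3.43 = 100/343 ≈ 0.291545
lam^2 = 3.43^2 = 11.7649
var = 1 / 11.7649 ≈ 0.084999

0.2915, 0.0850


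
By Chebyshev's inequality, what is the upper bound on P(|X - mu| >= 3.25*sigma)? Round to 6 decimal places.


P <= 1/k^2
k^2 = 3.25^2 = 10.5625
1/k^2 = 1 / 10.5625 = 16/169 ≈ 0.09467456

0.094675


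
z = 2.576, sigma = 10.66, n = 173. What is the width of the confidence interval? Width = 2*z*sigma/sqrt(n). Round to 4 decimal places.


width = 2*z*sigma/sqrt(n)
2*z*sigma = 2 * 2.576 * 10.66 = 54.92032
sqrt(173) ≈ 13.152946
width = 54.92032 / 13.152946 ≈ 4.175515

4.1755


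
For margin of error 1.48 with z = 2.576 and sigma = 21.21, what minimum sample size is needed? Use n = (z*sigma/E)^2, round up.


z*sigma/E = 2.576 * 21.21 / 1.48 = 341481/9250 ≈ 36.916865
(z*sigma/E)^2 ≈ 1362.854911
round up: n = 1363

1363


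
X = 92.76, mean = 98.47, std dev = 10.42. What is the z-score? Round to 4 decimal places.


z = (X - mu) / sigma
X - mu = 92.76 - 98.47 = -5.71
z = -5.71 / 10.42 = -571/1042 ≈ -0.547985

-0.5480


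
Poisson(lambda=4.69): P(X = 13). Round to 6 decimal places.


P = e^(-lam) * lam^k / k!
e^(-4.69) ≈ 0.009186686
lam^k = 4.69^13 ≈ 531186409.862714
k! = 13! = 6227020800
P = 0.009186686 * 531186409.862714 / 6227020800 ≈ 0.000784

0.000784


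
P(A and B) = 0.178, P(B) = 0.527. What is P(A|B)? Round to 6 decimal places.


P(A|B) = P(A and B) / P(B) = 0.178 / 0.527 = 178/527 ≈ 0.33776091

0.337761


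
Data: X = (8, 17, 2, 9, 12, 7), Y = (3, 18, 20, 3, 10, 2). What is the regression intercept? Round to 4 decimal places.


a = ybar - b*xbar, where b = sum((xi-xbar)(yi-ybar)) / sum((xi-xbar)^2)
n = 6, xbar = 55/6 ≈ 9.166667, ybar = 56/6 = 28/3 ≈ 9.333333
Sxy = sum((xi-xbar)(yi-ybar)) = 53/3 ≈ 17.666667
Sxx = sum((xi-xbar)^2) = 761/6 ≈ 126.833333
b = Sxy / Sxx = 106/761 ≈ 0.139290
a = 9.333333 - 0.139290 * 9.166667 = 6131/761 ≈ 8.056505

8.0565


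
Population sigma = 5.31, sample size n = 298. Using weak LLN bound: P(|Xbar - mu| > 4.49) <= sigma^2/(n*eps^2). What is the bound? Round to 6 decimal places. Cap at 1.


bound = min(1, sigma^2/(n*eps^2))
sigma^2 = 5.31^2 = 28.1961
n*eps^2 = 298 * 4.49^2 = 298 * 20.1601 = 6007.7098
sigma^2/(n*eps^2) = 28.1961 / 6007.7098 ≈ 0.00469332

0.004693


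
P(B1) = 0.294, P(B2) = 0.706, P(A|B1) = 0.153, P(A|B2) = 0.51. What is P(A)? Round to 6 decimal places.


P(A) = P(A|B1)*P(B1) + P(A|B2)*P(B2)
P(A|B1)*P(B1) = 0.153 * 0.294 = 0.044982
P(A|B2)*P(B2) = 0.51 * 0.706 = 0.36006
P(A) = 0.044982 + 0.36006 = 0.405042

0.405042


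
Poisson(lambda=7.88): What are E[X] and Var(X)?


E[X] = Var(X) = lambda = 7.88

7.88, 7.88


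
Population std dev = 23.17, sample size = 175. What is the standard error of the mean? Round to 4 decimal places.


SE = sigma / sqrt(n)
sqrt(175) ≈ 13.228757
SE = 23.17 / 13.228757 ≈ 1.751487

1.7515


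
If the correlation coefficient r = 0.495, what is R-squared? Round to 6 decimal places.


R^2 = r^2 = (0.495)^2 = 0.245025

0.245025


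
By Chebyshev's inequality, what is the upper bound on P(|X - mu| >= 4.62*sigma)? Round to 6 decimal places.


P <= 1/k^2
k^2 = 4.62^2 = 21.3444
1/k^2 = 1 / 21.3444 ≈ 0.04685070

0.046851


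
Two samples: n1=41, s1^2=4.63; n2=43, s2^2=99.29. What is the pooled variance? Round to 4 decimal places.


sp^2 = ((n1-1)*s1^2 + (n2-1)*s2^2)/(n1+n2-2)
(n1-1)*s1^2 = 40 * 4.63 = 185.2
(n2-1)*s2^2 = 42 * 99.29 = 4170.18
numerator = 185.2 + 4170.18 = 4355.38
n1+n2-2 = 82
sp^2 = 4355.38 / 82 = 217769/4100 ≈ 53.114390

53.1144


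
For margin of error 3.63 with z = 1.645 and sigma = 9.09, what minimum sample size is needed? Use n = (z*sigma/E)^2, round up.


z*sigma/E = 1.645 * 9.09 / 3.63 ≈ 4.119298
(z*sigma/E)^2 ≈ 16.968612
round up: n = 17

17


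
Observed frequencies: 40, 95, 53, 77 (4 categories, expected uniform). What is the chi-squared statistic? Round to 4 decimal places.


chi2 = sum((O-E)^2/E), E = total/4
total = 265, E = 265/4 = 66.25
(40 - 66.25)^2 / 66.25 = 689.0625 / 66.25 = 2205/212 ≈ 10.400943
(95 - 66.25)^2 / 66.25 = 826.5625 / 66.25 = 2645/212 ≈ 12.476415
(53 - 66.25)^2 / 66.25 = 175.5625 / 66.25 = 2.65
(77 - 66.25)^2 / 66.25 = 115.5625 / 66.25 = 1849/1060 ≈ 1.744340
chi2 = 7227/265 ≈ 27.271698

27.2717


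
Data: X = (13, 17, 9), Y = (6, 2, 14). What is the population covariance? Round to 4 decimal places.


Cov = (1/n)*sum((xi-xbar)(yi-ybar))
n = 3, xbar = 39/3 = 13, ybar = 22/3 ≈ 7.333333
sum((xi-xbar)(yi-ybar)) = -48
Cov = -48 / 3 = -16

-16.0000


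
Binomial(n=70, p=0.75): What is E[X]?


E[X] = n*p = 70 * 0.75 = 52.5

52.5


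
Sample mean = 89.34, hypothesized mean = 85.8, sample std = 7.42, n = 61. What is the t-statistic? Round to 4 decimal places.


t = (xbar - mu0) / (s/sqrt(n))
xbar - mu0 = 89.34 - 85.8 = 3.54
sqrt(61) ≈ 7.81024968
s/sqrt(n) = 7.42 / 7.81024968 ≈ 0.95003365
t = 3.54 / 0.95003365 ≈ 3.726184

3.7262


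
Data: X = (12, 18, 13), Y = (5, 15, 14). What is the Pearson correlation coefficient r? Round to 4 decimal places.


r = sum((xi-xbar)(yi-ybar)) / sqrt(sum((xi-xbar)^2) * sum((yi-ybar)^2))
n = 3, xbar = 43/3 ≈ 14.333333, ybar = 34/3 ≈ 11.333333
Sxy = sum((xi-xbar)(yi-ybar)) = 74/3 ≈ 24.666667
Sxx = sum((xi-xbar)^2) = 62/3 ≈ 20.666667
Syy = sum((yi-ybar)^2) = 182/3 ≈ 60.666667
sqrt(Sxx*Syy) ≈ 35.408725
r = Sxy / sqrt(Sxx*Syy) = 24.666667 / 35.408725 ≈ 0.696627

0.6966
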